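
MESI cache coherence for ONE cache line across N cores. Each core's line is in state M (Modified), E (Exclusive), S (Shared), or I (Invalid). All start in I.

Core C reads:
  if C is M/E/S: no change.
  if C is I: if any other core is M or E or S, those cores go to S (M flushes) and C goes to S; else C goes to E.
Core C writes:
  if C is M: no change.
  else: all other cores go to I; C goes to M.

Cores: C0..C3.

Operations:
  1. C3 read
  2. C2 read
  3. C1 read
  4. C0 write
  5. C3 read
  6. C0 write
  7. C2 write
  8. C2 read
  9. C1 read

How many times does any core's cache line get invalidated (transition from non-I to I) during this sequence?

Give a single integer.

Answer: 5

Derivation:
Op 1: C3 read [C3 read from I: no other sharers -> C3=E (exclusive)] -> [I,I,I,E] (invalidations this op: 0; running total: 0)
Op 2: C2 read [C2 read from I: others=['C3=E'] -> C2=S, others downsized to S] -> [I,I,S,S] (invalidations this op: 0; running total: 0)
Op 3: C1 read [C1 read from I: others=['C2=S', 'C3=S'] -> C1=S, others downsized to S] -> [I,S,S,S] (invalidations this op: 0; running total: 0)
Op 4: C0 write [C0 write: invalidate ['C1=S', 'C2=S', 'C3=S'] -> C0=M] -> [M,I,I,I] (invalidations this op: 3; running total: 3)
Op 5: C3 read [C3 read from I: others=['C0=M'] -> C3=S, others downsized to S] -> [S,I,I,S] (invalidations this op: 0; running total: 3)
Op 6: C0 write [C0 write: invalidate ['C3=S'] -> C0=M] -> [M,I,I,I] (invalidations this op: 1; running total: 4)
Op 7: C2 write [C2 write: invalidate ['C0=M'] -> C2=M] -> [I,I,M,I] (invalidations this op: 1; running total: 5)
Op 8: C2 read [C2 read: already in M, no change] -> [I,I,M,I] (invalidations this op: 0; running total: 5)
Op 9: C1 read [C1 read from I: others=['C2=M'] -> C1=S, others downsized to S] -> [I,S,S,I] (invalidations this op: 0; running total: 5)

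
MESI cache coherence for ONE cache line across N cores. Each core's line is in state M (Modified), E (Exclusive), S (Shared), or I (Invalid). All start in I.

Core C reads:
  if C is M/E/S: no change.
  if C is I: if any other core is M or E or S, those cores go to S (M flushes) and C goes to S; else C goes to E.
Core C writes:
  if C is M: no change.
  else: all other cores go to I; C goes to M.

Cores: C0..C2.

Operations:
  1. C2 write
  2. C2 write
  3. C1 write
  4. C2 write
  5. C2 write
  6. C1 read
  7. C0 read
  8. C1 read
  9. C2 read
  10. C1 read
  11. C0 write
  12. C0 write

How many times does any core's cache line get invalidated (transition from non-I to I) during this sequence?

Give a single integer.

Op 1: C2 write [C2 write: invalidate none -> C2=M] -> [I,I,M] (invalidations this op: 0; running total: 0)
Op 2: C2 write [C2 write: already M (modified), no change] -> [I,I,M] (invalidations this op: 0; running total: 0)
Op 3: C1 write [C1 write: invalidate ['C2=M'] -> C1=M] -> [I,M,I] (invalidations this op: 1; running total: 1)
Op 4: C2 write [C2 write: invalidate ['C1=M'] -> C2=M] -> [I,I,M] (invalidations this op: 1; running total: 2)
Op 5: C2 write [C2 write: already M (modified), no change] -> [I,I,M] (invalidations this op: 0; running total: 2)
Op 6: C1 read [C1 read from I: others=['C2=M'] -> C1=S, others downsized to S] -> [I,S,S] (invalidations this op: 0; running total: 2)
Op 7: C0 read [C0 read from I: others=['C1=S', 'C2=S'] -> C0=S, others downsized to S] -> [S,S,S] (invalidations this op: 0; running total: 2)
Op 8: C1 read [C1 read: already in S, no change] -> [S,S,S] (invalidations this op: 0; running total: 2)
Op 9: C2 read [C2 read: already in S, no change] -> [S,S,S] (invalidations this op: 0; running total: 2)
Op 10: C1 read [C1 read: already in S, no change] -> [S,S,S] (invalidations this op: 0; running total: 2)
Op 11: C0 write [C0 write: invalidate ['C1=S', 'C2=S'] -> C0=M] -> [M,I,I] (invalidations this op: 2; running total: 4)
Op 12: C0 write [C0 write: already M (modified), no change] -> [M,I,I] (invalidations this op: 0; running total: 4)

Answer: 4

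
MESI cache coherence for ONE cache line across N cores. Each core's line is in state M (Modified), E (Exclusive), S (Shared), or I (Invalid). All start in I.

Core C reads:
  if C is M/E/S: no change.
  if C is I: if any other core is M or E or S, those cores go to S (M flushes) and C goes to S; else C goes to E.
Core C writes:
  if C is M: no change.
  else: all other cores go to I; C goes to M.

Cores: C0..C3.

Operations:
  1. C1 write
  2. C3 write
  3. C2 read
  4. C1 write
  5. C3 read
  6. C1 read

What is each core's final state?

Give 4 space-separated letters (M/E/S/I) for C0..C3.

Op 1: C1 write [C1 write: invalidate none -> C1=M] -> [I,M,I,I]
Op 2: C3 write [C3 write: invalidate ['C1=M'] -> C3=M] -> [I,I,I,M]
Op 3: C2 read [C2 read from I: others=['C3=M'] -> C2=S, others downsized to S] -> [I,I,S,S]
Op 4: C1 write [C1 write: invalidate ['C2=S', 'C3=S'] -> C1=M] -> [I,M,I,I]
Op 5: C3 read [C3 read from I: others=['C1=M'] -> C3=S, others downsized to S] -> [I,S,I,S]
Op 6: C1 read [C1 read: already in S, no change] -> [I,S,I,S]

Answer: I S I S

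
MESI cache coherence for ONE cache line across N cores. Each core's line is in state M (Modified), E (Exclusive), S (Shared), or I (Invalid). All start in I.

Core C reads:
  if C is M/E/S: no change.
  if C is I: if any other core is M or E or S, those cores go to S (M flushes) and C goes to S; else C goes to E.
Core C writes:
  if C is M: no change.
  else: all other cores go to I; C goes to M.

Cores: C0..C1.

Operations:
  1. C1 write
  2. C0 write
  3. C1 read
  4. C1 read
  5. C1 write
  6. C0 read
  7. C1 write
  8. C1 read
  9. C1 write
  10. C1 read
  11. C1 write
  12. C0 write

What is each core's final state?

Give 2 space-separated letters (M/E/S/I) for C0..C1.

Op 1: C1 write [C1 write: invalidate none -> C1=M] -> [I,M]
Op 2: C0 write [C0 write: invalidate ['C1=M'] -> C0=M] -> [M,I]
Op 3: C1 read [C1 read from I: others=['C0=M'] -> C1=S, others downsized to S] -> [S,S]
Op 4: C1 read [C1 read: already in S, no change] -> [S,S]
Op 5: C1 write [C1 write: invalidate ['C0=S'] -> C1=M] -> [I,M]
Op 6: C0 read [C0 read from I: others=['C1=M'] -> C0=S, others downsized to S] -> [S,S]
Op 7: C1 write [C1 write: invalidate ['C0=S'] -> C1=M] -> [I,M]
Op 8: C1 read [C1 read: already in M, no change] -> [I,M]
Op 9: C1 write [C1 write: already M (modified), no change] -> [I,M]
Op 10: C1 read [C1 read: already in M, no change] -> [I,M]
Op 11: C1 write [C1 write: already M (modified), no change] -> [I,M]
Op 12: C0 write [C0 write: invalidate ['C1=M'] -> C0=M] -> [M,I]

Answer: M I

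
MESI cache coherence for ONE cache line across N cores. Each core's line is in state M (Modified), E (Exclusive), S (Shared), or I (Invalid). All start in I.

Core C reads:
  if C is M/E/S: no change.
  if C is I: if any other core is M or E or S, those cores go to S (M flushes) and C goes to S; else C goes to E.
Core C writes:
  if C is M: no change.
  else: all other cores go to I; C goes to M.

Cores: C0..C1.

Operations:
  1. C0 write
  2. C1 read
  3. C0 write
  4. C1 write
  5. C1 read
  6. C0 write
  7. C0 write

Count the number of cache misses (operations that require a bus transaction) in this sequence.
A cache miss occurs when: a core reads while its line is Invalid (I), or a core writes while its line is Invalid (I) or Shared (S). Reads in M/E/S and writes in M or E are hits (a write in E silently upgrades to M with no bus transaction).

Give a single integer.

Answer: 5

Derivation:
Op 1: C0 write [C0 write: invalidate none -> C0=M] -> [M,I] [MISS #1: write from I]
Op 2: C1 read [C1 read from I: others=['C0=M'] -> C1=S, others downsized to S] -> [S,S] [MISS #2: read from I]
Op 3: C0 write [C0 write: invalidate ['C1=S'] -> C0=M] -> [M,I] [MISS #3: write from S]
Op 4: C1 write [C1 write: invalidate ['C0=M'] -> C1=M] -> [I,M] [MISS #4: write from I]
Op 5: C1 read [C1 read: already in M, no change] -> [I,M] [hit: read from M]
Op 6: C0 write [C0 write: invalidate ['C1=M'] -> C0=M] -> [M,I] [MISS #5: write from I]
Op 7: C0 write [C0 write: already M (modified), no change] -> [M,I] [hit: write from M]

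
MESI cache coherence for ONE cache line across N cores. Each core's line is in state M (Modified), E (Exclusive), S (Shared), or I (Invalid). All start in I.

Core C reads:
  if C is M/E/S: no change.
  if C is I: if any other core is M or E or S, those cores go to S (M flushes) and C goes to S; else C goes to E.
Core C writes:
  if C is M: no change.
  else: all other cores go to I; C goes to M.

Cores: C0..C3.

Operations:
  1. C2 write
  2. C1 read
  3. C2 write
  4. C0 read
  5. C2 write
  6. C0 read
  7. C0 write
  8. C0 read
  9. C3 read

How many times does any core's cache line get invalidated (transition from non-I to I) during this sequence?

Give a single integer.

Answer: 3

Derivation:
Op 1: C2 write [C2 write: invalidate none -> C2=M] -> [I,I,M,I] (invalidations this op: 0; running total: 0)
Op 2: C1 read [C1 read from I: others=['C2=M'] -> C1=S, others downsized to S] -> [I,S,S,I] (invalidations this op: 0; running total: 0)
Op 3: C2 write [C2 write: invalidate ['C1=S'] -> C2=M] -> [I,I,M,I] (invalidations this op: 1; running total: 1)
Op 4: C0 read [C0 read from I: others=['C2=M'] -> C0=S, others downsized to S] -> [S,I,S,I] (invalidations this op: 0; running total: 1)
Op 5: C2 write [C2 write: invalidate ['C0=S'] -> C2=M] -> [I,I,M,I] (invalidations this op: 1; running total: 2)
Op 6: C0 read [C0 read from I: others=['C2=M'] -> C0=S, others downsized to S] -> [S,I,S,I] (invalidations this op: 0; running total: 2)
Op 7: C0 write [C0 write: invalidate ['C2=S'] -> C0=M] -> [M,I,I,I] (invalidations this op: 1; running total: 3)
Op 8: C0 read [C0 read: already in M, no change] -> [M,I,I,I] (invalidations this op: 0; running total: 3)
Op 9: C3 read [C3 read from I: others=['C0=M'] -> C3=S, others downsized to S] -> [S,I,I,S] (invalidations this op: 0; running total: 3)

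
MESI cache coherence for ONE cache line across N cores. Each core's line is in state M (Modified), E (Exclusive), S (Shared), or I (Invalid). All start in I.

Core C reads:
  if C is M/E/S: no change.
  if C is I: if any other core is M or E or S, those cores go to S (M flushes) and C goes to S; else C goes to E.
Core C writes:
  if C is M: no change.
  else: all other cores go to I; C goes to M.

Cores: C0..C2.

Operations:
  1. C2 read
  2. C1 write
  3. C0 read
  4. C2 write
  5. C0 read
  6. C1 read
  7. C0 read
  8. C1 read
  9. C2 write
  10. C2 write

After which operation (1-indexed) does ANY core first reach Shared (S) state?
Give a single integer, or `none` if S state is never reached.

Op 1: C2 read [C2 read from I: no other sharers -> C2=E (exclusive)] -> [I,I,E]
Op 2: C1 write [C1 write: invalidate ['C2=E'] -> C1=M] -> [I,M,I]
Op 3: C0 read [C0 read from I: others=['C1=M'] -> C0=S, others downsized to S] -> [S,S,I]
  -> First S state at op 3; remaining ops need not be traced.

Answer: 3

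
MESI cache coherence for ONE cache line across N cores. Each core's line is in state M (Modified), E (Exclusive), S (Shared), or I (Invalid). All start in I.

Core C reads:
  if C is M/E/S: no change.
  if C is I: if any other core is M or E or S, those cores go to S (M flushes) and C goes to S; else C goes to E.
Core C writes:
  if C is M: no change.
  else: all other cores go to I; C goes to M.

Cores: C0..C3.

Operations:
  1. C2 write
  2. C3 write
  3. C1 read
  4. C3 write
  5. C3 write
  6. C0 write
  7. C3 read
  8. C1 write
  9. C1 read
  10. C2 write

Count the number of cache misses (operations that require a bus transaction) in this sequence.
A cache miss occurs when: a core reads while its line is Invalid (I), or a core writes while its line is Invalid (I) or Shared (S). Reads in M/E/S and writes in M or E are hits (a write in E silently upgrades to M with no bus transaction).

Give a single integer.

Op 1: C2 write [C2 write: invalidate none -> C2=M] -> [I,I,M,I] [MISS #1: write from I]
Op 2: C3 write [C3 write: invalidate ['C2=M'] -> C3=M] -> [I,I,I,M] [MISS #2: write from I]
Op 3: C1 read [C1 read from I: others=['C3=M'] -> C1=S, others downsized to S] -> [I,S,I,S] [MISS #3: read from I]
Op 4: C3 write [C3 write: invalidate ['C1=S'] -> C3=M] -> [I,I,I,M] [MISS #4: write from S]
Op 5: C3 write [C3 write: already M (modified), no change] -> [I,I,I,M] [hit: write from M]
Op 6: C0 write [C0 write: invalidate ['C3=M'] -> C0=M] -> [M,I,I,I] [MISS #5: write from I]
Op 7: C3 read [C3 read from I: others=['C0=M'] -> C3=S, others downsized to S] -> [S,I,I,S] [MISS #6: read from I]
Op 8: C1 write [C1 write: invalidate ['C0=S', 'C3=S'] -> C1=M] -> [I,M,I,I] [MISS #7: write from I]
Op 9: C1 read [C1 read: already in M, no change] -> [I,M,I,I] [hit: read from M]
Op 10: C2 write [C2 write: invalidate ['C1=M'] -> C2=M] -> [I,I,M,I] [MISS #8: write from I]

Answer: 8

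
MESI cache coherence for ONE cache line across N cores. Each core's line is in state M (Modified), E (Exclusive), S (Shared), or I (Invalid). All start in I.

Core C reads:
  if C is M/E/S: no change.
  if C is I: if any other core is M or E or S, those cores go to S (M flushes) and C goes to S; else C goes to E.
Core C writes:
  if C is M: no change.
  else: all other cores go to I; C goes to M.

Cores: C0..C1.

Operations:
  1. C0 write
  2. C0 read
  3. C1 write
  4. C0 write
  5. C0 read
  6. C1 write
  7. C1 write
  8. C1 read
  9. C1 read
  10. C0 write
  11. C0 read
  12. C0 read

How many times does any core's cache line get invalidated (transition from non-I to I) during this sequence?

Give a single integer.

Op 1: C0 write [C0 write: invalidate none -> C0=M] -> [M,I] (invalidations this op: 0; running total: 0)
Op 2: C0 read [C0 read: already in M, no change] -> [M,I] (invalidations this op: 0; running total: 0)
Op 3: C1 write [C1 write: invalidate ['C0=M'] -> C1=M] -> [I,M] (invalidations this op: 1; running total: 1)
Op 4: C0 write [C0 write: invalidate ['C1=M'] -> C0=M] -> [M,I] (invalidations this op: 1; running total: 2)
Op 5: C0 read [C0 read: already in M, no change] -> [M,I] (invalidations this op: 0; running total: 2)
Op 6: C1 write [C1 write: invalidate ['C0=M'] -> C1=M] -> [I,M] (invalidations this op: 1; running total: 3)
Op 7: C1 write [C1 write: already M (modified), no change] -> [I,M] (invalidations this op: 0; running total: 3)
Op 8: C1 read [C1 read: already in M, no change] -> [I,M] (invalidations this op: 0; running total: 3)
Op 9: C1 read [C1 read: already in M, no change] -> [I,M] (invalidations this op: 0; running total: 3)
Op 10: C0 write [C0 write: invalidate ['C1=M'] -> C0=M] -> [M,I] (invalidations this op: 1; running total: 4)
Op 11: C0 read [C0 read: already in M, no change] -> [M,I] (invalidations this op: 0; running total: 4)
Op 12: C0 read [C0 read: already in M, no change] -> [M,I] (invalidations this op: 0; running total: 4)

Answer: 4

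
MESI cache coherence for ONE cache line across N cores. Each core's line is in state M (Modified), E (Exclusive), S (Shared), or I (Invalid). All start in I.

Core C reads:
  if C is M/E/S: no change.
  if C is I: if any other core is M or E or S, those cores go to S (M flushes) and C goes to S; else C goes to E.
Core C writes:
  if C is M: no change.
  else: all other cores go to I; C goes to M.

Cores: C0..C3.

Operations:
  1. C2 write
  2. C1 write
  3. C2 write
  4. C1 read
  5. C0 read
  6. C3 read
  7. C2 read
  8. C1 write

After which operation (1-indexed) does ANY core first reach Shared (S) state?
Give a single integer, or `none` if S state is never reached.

Op 1: C2 write [C2 write: invalidate none -> C2=M] -> [I,I,M,I]
Op 2: C1 write [C1 write: invalidate ['C2=M'] -> C1=M] -> [I,M,I,I]
Op 3: C2 write [C2 write: invalidate ['C1=M'] -> C2=M] -> [I,I,M,I]
Op 4: C1 read [C1 read from I: others=['C2=M'] -> C1=S, others downsized to S] -> [I,S,S,I]
  -> First S state at op 4; remaining ops need not be traced.

Answer: 4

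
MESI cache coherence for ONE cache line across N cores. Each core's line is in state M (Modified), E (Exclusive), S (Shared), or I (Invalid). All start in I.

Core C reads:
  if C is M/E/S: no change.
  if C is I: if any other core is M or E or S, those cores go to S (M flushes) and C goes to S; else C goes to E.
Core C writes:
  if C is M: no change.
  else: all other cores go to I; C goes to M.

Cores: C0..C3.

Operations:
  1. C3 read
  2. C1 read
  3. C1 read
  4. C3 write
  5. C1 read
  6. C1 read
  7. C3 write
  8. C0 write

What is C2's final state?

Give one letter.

Op 1: C3 read [C3 read from I: no other sharers -> C3=E (exclusive)] -> [I,I,I,E]
Op 2: C1 read [C1 read from I: others=['C3=E'] -> C1=S, others downsized to S] -> [I,S,I,S]
Op 3: C1 read [C1 read: already in S, no change] -> [I,S,I,S]
Op 4: C3 write [C3 write: invalidate ['C1=S'] -> C3=M] -> [I,I,I,M]
Op 5: C1 read [C1 read from I: others=['C3=M'] -> C1=S, others downsized to S] -> [I,S,I,S]
Op 6: C1 read [C1 read: already in S, no change] -> [I,S,I,S]
Op 7: C3 write [C3 write: invalidate ['C1=S'] -> C3=M] -> [I,I,I,M]
Op 8: C0 write [C0 write: invalidate ['C3=M'] -> C0=M] -> [M,I,I,I]

Answer: I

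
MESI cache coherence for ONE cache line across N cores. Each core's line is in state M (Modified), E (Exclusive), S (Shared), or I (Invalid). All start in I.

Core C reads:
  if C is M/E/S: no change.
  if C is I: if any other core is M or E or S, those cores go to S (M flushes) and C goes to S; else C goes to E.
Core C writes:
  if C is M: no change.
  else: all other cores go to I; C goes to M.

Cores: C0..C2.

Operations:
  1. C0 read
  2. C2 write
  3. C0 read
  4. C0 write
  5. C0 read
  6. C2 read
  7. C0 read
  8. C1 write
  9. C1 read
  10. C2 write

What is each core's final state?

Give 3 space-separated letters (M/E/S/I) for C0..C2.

Answer: I I M

Derivation:
Op 1: C0 read [C0 read from I: no other sharers -> C0=E (exclusive)] -> [E,I,I]
Op 2: C2 write [C2 write: invalidate ['C0=E'] -> C2=M] -> [I,I,M]
Op 3: C0 read [C0 read from I: others=['C2=M'] -> C0=S, others downsized to S] -> [S,I,S]
Op 4: C0 write [C0 write: invalidate ['C2=S'] -> C0=M] -> [M,I,I]
Op 5: C0 read [C0 read: already in M, no change] -> [M,I,I]
Op 6: C2 read [C2 read from I: others=['C0=M'] -> C2=S, others downsized to S] -> [S,I,S]
Op 7: C0 read [C0 read: already in S, no change] -> [S,I,S]
Op 8: C1 write [C1 write: invalidate ['C0=S', 'C2=S'] -> C1=M] -> [I,M,I]
Op 9: C1 read [C1 read: already in M, no change] -> [I,M,I]
Op 10: C2 write [C2 write: invalidate ['C1=M'] -> C2=M] -> [I,I,M]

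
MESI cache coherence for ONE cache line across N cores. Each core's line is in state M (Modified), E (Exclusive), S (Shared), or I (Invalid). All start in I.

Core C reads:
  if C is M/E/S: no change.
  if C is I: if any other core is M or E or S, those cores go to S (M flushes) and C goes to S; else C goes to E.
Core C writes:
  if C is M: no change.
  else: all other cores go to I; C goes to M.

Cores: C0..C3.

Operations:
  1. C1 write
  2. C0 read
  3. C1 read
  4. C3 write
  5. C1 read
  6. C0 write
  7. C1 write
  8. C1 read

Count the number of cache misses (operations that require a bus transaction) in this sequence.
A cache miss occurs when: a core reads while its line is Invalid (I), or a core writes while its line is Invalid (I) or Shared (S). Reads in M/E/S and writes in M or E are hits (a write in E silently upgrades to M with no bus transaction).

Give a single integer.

Op 1: C1 write [C1 write: invalidate none -> C1=M] -> [I,M,I,I] [MISS #1: write from I]
Op 2: C0 read [C0 read from I: others=['C1=M'] -> C0=S, others downsized to S] -> [S,S,I,I] [MISS #2: read from I]
Op 3: C1 read [C1 read: already in S, no change] -> [S,S,I,I] [hit: read from S]
Op 4: C3 write [C3 write: invalidate ['C0=S', 'C1=S'] -> C3=M] -> [I,I,I,M] [MISS #3: write from I]
Op 5: C1 read [C1 read from I: others=['C3=M'] -> C1=S, others downsized to S] -> [I,S,I,S] [MISS #4: read from I]
Op 6: C0 write [C0 write: invalidate ['C1=S', 'C3=S'] -> C0=M] -> [M,I,I,I] [MISS #5: write from I]
Op 7: C1 write [C1 write: invalidate ['C0=M'] -> C1=M] -> [I,M,I,I] [MISS #6: write from I]
Op 8: C1 read [C1 read: already in M, no change] -> [I,M,I,I] [hit: read from M]

Answer: 6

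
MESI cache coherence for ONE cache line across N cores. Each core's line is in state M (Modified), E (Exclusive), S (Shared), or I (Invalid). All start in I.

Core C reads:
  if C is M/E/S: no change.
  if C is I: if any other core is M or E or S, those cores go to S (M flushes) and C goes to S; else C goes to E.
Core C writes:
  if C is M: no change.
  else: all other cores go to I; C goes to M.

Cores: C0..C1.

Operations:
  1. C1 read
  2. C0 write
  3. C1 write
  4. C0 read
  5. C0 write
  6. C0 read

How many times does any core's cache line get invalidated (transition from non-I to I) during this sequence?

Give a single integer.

Op 1: C1 read [C1 read from I: no other sharers -> C1=E (exclusive)] -> [I,E] (invalidations this op: 0; running total: 0)
Op 2: C0 write [C0 write: invalidate ['C1=E'] -> C0=M] -> [M,I] (invalidations this op: 1; running total: 1)
Op 3: C1 write [C1 write: invalidate ['C0=M'] -> C1=M] -> [I,M] (invalidations this op: 1; running total: 2)
Op 4: C0 read [C0 read from I: others=['C1=M'] -> C0=S, others downsized to S] -> [S,S] (invalidations this op: 0; running total: 2)
Op 5: C0 write [C0 write: invalidate ['C1=S'] -> C0=M] -> [M,I] (invalidations this op: 1; running total: 3)
Op 6: C0 read [C0 read: already in M, no change] -> [M,I] (invalidations this op: 0; running total: 3)

Answer: 3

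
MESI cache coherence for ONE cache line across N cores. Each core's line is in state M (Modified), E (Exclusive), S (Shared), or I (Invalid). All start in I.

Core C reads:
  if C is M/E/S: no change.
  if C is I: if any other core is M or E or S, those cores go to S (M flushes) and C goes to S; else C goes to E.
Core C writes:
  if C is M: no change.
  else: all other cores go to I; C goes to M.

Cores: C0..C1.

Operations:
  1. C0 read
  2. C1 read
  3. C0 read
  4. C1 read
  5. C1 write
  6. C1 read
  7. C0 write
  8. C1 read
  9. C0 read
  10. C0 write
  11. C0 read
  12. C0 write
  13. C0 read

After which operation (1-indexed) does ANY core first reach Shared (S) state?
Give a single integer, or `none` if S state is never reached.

Answer: 2

Derivation:
Op 1: C0 read [C0 read from I: no other sharers -> C0=E (exclusive)] -> [E,I]
Op 2: C1 read [C1 read from I: others=['C0=E'] -> C1=S, others downsized to S] -> [S,S]
  -> First S state at op 2; remaining ops need not be traced.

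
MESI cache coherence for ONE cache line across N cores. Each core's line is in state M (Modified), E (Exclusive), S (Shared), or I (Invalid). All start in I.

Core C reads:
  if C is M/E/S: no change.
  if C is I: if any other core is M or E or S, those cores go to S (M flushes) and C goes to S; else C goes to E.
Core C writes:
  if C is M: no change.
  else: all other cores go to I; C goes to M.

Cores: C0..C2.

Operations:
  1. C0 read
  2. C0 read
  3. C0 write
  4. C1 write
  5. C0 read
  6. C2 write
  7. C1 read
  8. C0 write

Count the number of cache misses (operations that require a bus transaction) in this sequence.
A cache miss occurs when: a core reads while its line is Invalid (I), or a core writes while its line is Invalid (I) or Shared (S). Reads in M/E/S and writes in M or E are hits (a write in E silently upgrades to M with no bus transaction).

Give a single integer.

Op 1: C0 read [C0 read from I: no other sharers -> C0=E (exclusive)] -> [E,I,I] [MISS #1: read from I]
Op 2: C0 read [C0 read: already in E, no change] -> [E,I,I] [hit: read from E]
Op 3: C0 write [C0 write: invalidate none -> C0=M] -> [M,I,I] [hit: write from E is a silent E->M upgrade, no bus transaction]
Op 4: C1 write [C1 write: invalidate ['C0=M'] -> C1=M] -> [I,M,I] [MISS #2: write from I]
Op 5: C0 read [C0 read from I: others=['C1=M'] -> C0=S, others downsized to S] -> [S,S,I] [MISS #3: read from I]
Op 6: C2 write [C2 write: invalidate ['C0=S', 'C1=S'] -> C2=M] -> [I,I,M] [MISS #4: write from I]
Op 7: C1 read [C1 read from I: others=['C2=M'] -> C1=S, others downsized to S] -> [I,S,S] [MISS #5: read from I]
Op 8: C0 write [C0 write: invalidate ['C1=S', 'C2=S'] -> C0=M] -> [M,I,I] [MISS #6: write from I]

Answer: 6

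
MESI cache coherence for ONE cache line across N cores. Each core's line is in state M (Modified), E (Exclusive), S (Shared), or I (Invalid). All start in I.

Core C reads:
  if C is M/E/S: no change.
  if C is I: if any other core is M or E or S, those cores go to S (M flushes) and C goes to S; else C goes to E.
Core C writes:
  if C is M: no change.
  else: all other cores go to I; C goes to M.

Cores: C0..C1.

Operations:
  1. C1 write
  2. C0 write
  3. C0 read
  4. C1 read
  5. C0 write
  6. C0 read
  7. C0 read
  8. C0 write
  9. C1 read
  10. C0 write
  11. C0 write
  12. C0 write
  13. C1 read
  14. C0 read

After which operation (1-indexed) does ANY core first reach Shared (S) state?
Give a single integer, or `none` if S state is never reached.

Answer: 4

Derivation:
Op 1: C1 write [C1 write: invalidate none -> C1=M] -> [I,M]
Op 2: C0 write [C0 write: invalidate ['C1=M'] -> C0=M] -> [M,I]
Op 3: C0 read [C0 read: already in M, no change] -> [M,I]
Op 4: C1 read [C1 read from I: others=['C0=M'] -> C1=S, others downsized to S] -> [S,S]
  -> First S state at op 4; remaining ops need not be traced.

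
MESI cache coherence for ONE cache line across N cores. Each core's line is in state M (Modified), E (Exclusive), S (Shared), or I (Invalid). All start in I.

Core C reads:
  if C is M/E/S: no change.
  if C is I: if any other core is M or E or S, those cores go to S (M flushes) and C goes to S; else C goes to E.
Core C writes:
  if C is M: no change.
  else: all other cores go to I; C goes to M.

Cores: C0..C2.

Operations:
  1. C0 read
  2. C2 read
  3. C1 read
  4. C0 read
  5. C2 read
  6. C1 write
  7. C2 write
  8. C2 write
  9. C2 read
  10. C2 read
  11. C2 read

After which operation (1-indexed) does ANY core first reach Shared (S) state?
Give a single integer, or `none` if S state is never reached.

Answer: 2

Derivation:
Op 1: C0 read [C0 read from I: no other sharers -> C0=E (exclusive)] -> [E,I,I]
Op 2: C2 read [C2 read from I: others=['C0=E'] -> C2=S, others downsized to S] -> [S,I,S]
  -> First S state at op 2; remaining ops need not be traced.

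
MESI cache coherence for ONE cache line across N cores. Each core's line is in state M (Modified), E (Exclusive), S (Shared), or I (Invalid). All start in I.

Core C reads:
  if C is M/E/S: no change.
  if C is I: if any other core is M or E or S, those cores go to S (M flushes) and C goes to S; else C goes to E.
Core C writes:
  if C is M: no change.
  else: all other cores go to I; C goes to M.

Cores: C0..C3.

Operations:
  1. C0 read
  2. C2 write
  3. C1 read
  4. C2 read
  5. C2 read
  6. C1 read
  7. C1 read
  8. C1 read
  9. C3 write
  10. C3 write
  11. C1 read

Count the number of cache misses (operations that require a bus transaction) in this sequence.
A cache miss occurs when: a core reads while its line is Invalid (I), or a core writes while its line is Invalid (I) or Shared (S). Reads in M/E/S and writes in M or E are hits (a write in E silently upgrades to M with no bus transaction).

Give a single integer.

Answer: 5

Derivation:
Op 1: C0 read [C0 read from I: no other sharers -> C0=E (exclusive)] -> [E,I,I,I] [MISS #1: read from I]
Op 2: C2 write [C2 write: invalidate ['C0=E'] -> C2=M] -> [I,I,M,I] [MISS #2: write from I]
Op 3: C1 read [C1 read from I: others=['C2=M'] -> C1=S, others downsized to S] -> [I,S,S,I] [MISS #3: read from I]
Op 4: C2 read [C2 read: already in S, no change] -> [I,S,S,I] [hit: read from S]
Op 5: C2 read [C2 read: already in S, no change] -> [I,S,S,I] [hit: read from S]
Op 6: C1 read [C1 read: already in S, no change] -> [I,S,S,I] [hit: read from S]
Op 7: C1 read [C1 read: already in S, no change] -> [I,S,S,I] [hit: read from S]
Op 8: C1 read [C1 read: already in S, no change] -> [I,S,S,I] [hit: read from S]
Op 9: C3 write [C3 write: invalidate ['C1=S', 'C2=S'] -> C3=M] -> [I,I,I,M] [MISS #4: write from I]
Op 10: C3 write [C3 write: already M (modified), no change] -> [I,I,I,M] [hit: write from M]
Op 11: C1 read [C1 read from I: others=['C3=M'] -> C1=S, others downsized to S] -> [I,S,I,S] [MISS #5: read from I]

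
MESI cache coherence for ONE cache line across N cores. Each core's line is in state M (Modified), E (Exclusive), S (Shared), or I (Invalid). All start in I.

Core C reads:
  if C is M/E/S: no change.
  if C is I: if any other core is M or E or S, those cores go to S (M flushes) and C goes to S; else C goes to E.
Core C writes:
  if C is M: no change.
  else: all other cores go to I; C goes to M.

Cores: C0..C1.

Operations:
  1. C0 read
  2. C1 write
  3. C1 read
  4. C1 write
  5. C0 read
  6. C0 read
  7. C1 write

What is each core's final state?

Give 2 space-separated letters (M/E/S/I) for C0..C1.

Op 1: C0 read [C0 read from I: no other sharers -> C0=E (exclusive)] -> [E,I]
Op 2: C1 write [C1 write: invalidate ['C0=E'] -> C1=M] -> [I,M]
Op 3: C1 read [C1 read: already in M, no change] -> [I,M]
Op 4: C1 write [C1 write: already M (modified), no change] -> [I,M]
Op 5: C0 read [C0 read from I: others=['C1=M'] -> C0=S, others downsized to S] -> [S,S]
Op 6: C0 read [C0 read: already in S, no change] -> [S,S]
Op 7: C1 write [C1 write: invalidate ['C0=S'] -> C1=M] -> [I,M]

Answer: I M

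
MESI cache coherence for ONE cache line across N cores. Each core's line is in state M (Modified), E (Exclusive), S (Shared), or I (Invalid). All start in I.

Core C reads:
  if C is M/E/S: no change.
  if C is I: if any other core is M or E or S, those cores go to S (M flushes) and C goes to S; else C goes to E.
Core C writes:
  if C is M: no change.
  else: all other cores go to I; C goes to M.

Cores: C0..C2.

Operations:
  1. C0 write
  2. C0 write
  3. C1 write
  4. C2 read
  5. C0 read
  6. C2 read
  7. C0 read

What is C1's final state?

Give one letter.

Op 1: C0 write [C0 write: invalidate none -> C0=M] -> [M,I,I]
Op 2: C0 write [C0 write: already M (modified), no change] -> [M,I,I]
Op 3: C1 write [C1 write: invalidate ['C0=M'] -> C1=M] -> [I,M,I]
Op 4: C2 read [C2 read from I: others=['C1=M'] -> C2=S, others downsized to S] -> [I,S,S]
Op 5: C0 read [C0 read from I: others=['C1=S', 'C2=S'] -> C0=S, others downsized to S] -> [S,S,S]
Op 6: C2 read [C2 read: already in S, no change] -> [S,S,S]
Op 7: C0 read [C0 read: already in S, no change] -> [S,S,S]

Answer: S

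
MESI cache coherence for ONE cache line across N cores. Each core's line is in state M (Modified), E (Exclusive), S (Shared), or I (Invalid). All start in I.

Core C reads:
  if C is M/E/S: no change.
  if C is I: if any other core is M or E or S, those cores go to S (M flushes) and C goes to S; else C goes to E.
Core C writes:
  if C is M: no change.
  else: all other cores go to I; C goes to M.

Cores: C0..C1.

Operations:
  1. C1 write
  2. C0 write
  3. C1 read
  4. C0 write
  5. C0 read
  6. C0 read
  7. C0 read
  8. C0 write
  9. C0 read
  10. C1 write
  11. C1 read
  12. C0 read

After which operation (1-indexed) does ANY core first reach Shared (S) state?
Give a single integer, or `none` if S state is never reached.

Answer: 3

Derivation:
Op 1: C1 write [C1 write: invalidate none -> C1=M] -> [I,M]
Op 2: C0 write [C0 write: invalidate ['C1=M'] -> C0=M] -> [M,I]
Op 3: C1 read [C1 read from I: others=['C0=M'] -> C1=S, others downsized to S] -> [S,S]
  -> First S state at op 3; remaining ops need not be traced.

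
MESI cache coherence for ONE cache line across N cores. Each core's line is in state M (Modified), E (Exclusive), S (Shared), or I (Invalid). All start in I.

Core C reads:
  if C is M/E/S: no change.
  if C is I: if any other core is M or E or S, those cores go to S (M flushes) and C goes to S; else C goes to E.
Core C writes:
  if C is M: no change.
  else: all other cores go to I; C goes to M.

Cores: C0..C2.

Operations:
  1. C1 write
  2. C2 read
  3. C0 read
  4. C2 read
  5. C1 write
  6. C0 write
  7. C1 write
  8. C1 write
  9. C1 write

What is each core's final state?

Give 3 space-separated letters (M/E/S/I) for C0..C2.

Op 1: C1 write [C1 write: invalidate none -> C1=M] -> [I,M,I]
Op 2: C2 read [C2 read from I: others=['C1=M'] -> C2=S, others downsized to S] -> [I,S,S]
Op 3: C0 read [C0 read from I: others=['C1=S', 'C2=S'] -> C0=S, others downsized to S] -> [S,S,S]
Op 4: C2 read [C2 read: already in S, no change] -> [S,S,S]
Op 5: C1 write [C1 write: invalidate ['C0=S', 'C2=S'] -> C1=M] -> [I,M,I]
Op 6: C0 write [C0 write: invalidate ['C1=M'] -> C0=M] -> [M,I,I]
Op 7: C1 write [C1 write: invalidate ['C0=M'] -> C1=M] -> [I,M,I]
Op 8: C1 write [C1 write: already M (modified), no change] -> [I,M,I]
Op 9: C1 write [C1 write: already M (modified), no change] -> [I,M,I]

Answer: I M I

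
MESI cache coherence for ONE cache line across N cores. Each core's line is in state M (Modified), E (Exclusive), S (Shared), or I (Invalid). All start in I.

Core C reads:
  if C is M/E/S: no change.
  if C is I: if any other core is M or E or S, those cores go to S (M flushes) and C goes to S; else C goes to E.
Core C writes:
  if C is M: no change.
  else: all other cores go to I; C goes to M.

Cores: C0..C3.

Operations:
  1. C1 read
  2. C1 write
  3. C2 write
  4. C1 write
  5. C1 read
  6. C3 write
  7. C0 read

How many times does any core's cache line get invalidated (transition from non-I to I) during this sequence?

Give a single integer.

Op 1: C1 read [C1 read from I: no other sharers -> C1=E (exclusive)] -> [I,E,I,I] (invalidations this op: 0; running total: 0)
Op 2: C1 write [C1 write: invalidate none -> C1=M] -> [I,M,I,I] (invalidations this op: 0; running total: 0)
Op 3: C2 write [C2 write: invalidate ['C1=M'] -> C2=M] -> [I,I,M,I] (invalidations this op: 1; running total: 1)
Op 4: C1 write [C1 write: invalidate ['C2=M'] -> C1=M] -> [I,M,I,I] (invalidations this op: 1; running total: 2)
Op 5: C1 read [C1 read: already in M, no change] -> [I,M,I,I] (invalidations this op: 0; running total: 2)
Op 6: C3 write [C3 write: invalidate ['C1=M'] -> C3=M] -> [I,I,I,M] (invalidations this op: 1; running total: 3)
Op 7: C0 read [C0 read from I: others=['C3=M'] -> C0=S, others downsized to S] -> [S,I,I,S] (invalidations this op: 0; running total: 3)

Answer: 3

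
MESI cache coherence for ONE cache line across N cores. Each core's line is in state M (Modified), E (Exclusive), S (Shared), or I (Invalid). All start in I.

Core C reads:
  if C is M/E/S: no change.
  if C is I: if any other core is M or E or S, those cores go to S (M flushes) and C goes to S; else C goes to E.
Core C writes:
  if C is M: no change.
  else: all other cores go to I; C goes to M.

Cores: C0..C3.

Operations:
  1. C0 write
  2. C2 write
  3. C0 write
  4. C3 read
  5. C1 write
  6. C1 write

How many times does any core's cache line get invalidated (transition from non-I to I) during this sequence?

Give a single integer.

Answer: 4

Derivation:
Op 1: C0 write [C0 write: invalidate none -> C0=M] -> [M,I,I,I] (invalidations this op: 0; running total: 0)
Op 2: C2 write [C2 write: invalidate ['C0=M'] -> C2=M] -> [I,I,M,I] (invalidations this op: 1; running total: 1)
Op 3: C0 write [C0 write: invalidate ['C2=M'] -> C0=M] -> [M,I,I,I] (invalidations this op: 1; running total: 2)
Op 4: C3 read [C3 read from I: others=['C0=M'] -> C3=S, others downsized to S] -> [S,I,I,S] (invalidations this op: 0; running total: 2)
Op 5: C1 write [C1 write: invalidate ['C0=S', 'C3=S'] -> C1=M] -> [I,M,I,I] (invalidations this op: 2; running total: 4)
Op 6: C1 write [C1 write: already M (modified), no change] -> [I,M,I,I] (invalidations this op: 0; running total: 4)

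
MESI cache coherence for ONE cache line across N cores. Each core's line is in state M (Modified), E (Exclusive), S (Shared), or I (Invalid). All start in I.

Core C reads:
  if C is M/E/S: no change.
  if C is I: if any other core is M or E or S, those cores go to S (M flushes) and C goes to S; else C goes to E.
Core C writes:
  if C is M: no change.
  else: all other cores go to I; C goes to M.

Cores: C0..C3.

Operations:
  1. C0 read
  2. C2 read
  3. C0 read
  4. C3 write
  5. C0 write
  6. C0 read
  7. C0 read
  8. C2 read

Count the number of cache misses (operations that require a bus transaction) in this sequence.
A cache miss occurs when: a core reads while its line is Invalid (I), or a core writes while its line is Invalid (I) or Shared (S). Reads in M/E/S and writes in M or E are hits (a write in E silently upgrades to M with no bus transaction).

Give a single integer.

Op 1: C0 read [C0 read from I: no other sharers -> C0=E (exclusive)] -> [E,I,I,I] [MISS #1: read from I]
Op 2: C2 read [C2 read from I: others=['C0=E'] -> C2=S, others downsized to S] -> [S,I,S,I] [MISS #2: read from I]
Op 3: C0 read [C0 read: already in S, no change] -> [S,I,S,I] [hit: read from S]
Op 4: C3 write [C3 write: invalidate ['C0=S', 'C2=S'] -> C3=M] -> [I,I,I,M] [MISS #3: write from I]
Op 5: C0 write [C0 write: invalidate ['C3=M'] -> C0=M] -> [M,I,I,I] [MISS #4: write from I]
Op 6: C0 read [C0 read: already in M, no change] -> [M,I,I,I] [hit: read from M]
Op 7: C0 read [C0 read: already in M, no change] -> [M,I,I,I] [hit: read from M]
Op 8: C2 read [C2 read from I: others=['C0=M'] -> C2=S, others downsized to S] -> [S,I,S,I] [MISS #5: read from I]

Answer: 5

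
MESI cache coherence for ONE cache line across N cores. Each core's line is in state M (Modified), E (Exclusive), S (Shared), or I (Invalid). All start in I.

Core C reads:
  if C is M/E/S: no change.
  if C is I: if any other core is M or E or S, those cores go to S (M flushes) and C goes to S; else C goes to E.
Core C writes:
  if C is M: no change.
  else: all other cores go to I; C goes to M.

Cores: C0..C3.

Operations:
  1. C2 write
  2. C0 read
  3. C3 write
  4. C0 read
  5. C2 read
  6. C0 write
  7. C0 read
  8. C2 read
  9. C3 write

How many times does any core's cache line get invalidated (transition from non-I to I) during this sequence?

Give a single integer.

Answer: 6

Derivation:
Op 1: C2 write [C2 write: invalidate none -> C2=M] -> [I,I,M,I] (invalidations this op: 0; running total: 0)
Op 2: C0 read [C0 read from I: others=['C2=M'] -> C0=S, others downsized to S] -> [S,I,S,I] (invalidations this op: 0; running total: 0)
Op 3: C3 write [C3 write: invalidate ['C0=S', 'C2=S'] -> C3=M] -> [I,I,I,M] (invalidations this op: 2; running total: 2)
Op 4: C0 read [C0 read from I: others=['C3=M'] -> C0=S, others downsized to S] -> [S,I,I,S] (invalidations this op: 0; running total: 2)
Op 5: C2 read [C2 read from I: others=['C0=S', 'C3=S'] -> C2=S, others downsized to S] -> [S,I,S,S] (invalidations this op: 0; running total: 2)
Op 6: C0 write [C0 write: invalidate ['C2=S', 'C3=S'] -> C0=M] -> [M,I,I,I] (invalidations this op: 2; running total: 4)
Op 7: C0 read [C0 read: already in M, no change] -> [M,I,I,I] (invalidations this op: 0; running total: 4)
Op 8: C2 read [C2 read from I: others=['C0=M'] -> C2=S, others downsized to S] -> [S,I,S,I] (invalidations this op: 0; running total: 4)
Op 9: C3 write [C3 write: invalidate ['C0=S', 'C2=S'] -> C3=M] -> [I,I,I,M] (invalidations this op: 2; running total: 6)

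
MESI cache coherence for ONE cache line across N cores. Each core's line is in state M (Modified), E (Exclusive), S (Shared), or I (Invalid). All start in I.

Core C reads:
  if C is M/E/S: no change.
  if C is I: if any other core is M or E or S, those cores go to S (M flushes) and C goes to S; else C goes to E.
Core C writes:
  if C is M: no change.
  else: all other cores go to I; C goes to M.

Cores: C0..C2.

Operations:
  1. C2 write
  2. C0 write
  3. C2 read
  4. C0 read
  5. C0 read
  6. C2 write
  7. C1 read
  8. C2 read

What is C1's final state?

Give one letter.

Answer: S

Derivation:
Op 1: C2 write [C2 write: invalidate none -> C2=M] -> [I,I,M]
Op 2: C0 write [C0 write: invalidate ['C2=M'] -> C0=M] -> [M,I,I]
Op 3: C2 read [C2 read from I: others=['C0=M'] -> C2=S, others downsized to S] -> [S,I,S]
Op 4: C0 read [C0 read: already in S, no change] -> [S,I,S]
Op 5: C0 read [C0 read: already in S, no change] -> [S,I,S]
Op 6: C2 write [C2 write: invalidate ['C0=S'] -> C2=M] -> [I,I,M]
Op 7: C1 read [C1 read from I: others=['C2=M'] -> C1=S, others downsized to S] -> [I,S,S]
Op 8: C2 read [C2 read: already in S, no change] -> [I,S,S]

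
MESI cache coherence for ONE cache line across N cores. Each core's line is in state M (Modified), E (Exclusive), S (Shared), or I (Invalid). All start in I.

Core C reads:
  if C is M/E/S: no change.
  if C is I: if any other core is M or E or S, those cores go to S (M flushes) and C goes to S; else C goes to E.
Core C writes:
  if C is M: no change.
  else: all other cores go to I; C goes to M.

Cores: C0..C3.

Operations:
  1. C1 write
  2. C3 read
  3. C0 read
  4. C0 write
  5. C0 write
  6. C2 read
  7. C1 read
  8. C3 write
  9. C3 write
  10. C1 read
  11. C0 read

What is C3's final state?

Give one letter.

Answer: S

Derivation:
Op 1: C1 write [C1 write: invalidate none -> C1=M] -> [I,M,I,I]
Op 2: C3 read [C3 read from I: others=['C1=M'] -> C3=S, others downsized to S] -> [I,S,I,S]
Op 3: C0 read [C0 read from I: others=['C1=S', 'C3=S'] -> C0=S, others downsized to S] -> [S,S,I,S]
Op 4: C0 write [C0 write: invalidate ['C1=S', 'C3=S'] -> C0=M] -> [M,I,I,I]
Op 5: C0 write [C0 write: already M (modified), no change] -> [M,I,I,I]
Op 6: C2 read [C2 read from I: others=['C0=M'] -> C2=S, others downsized to S] -> [S,I,S,I]
Op 7: C1 read [C1 read from I: others=['C0=S', 'C2=S'] -> C1=S, others downsized to S] -> [S,S,S,I]
Op 8: C3 write [C3 write: invalidate ['C0=S', 'C1=S', 'C2=S'] -> C3=M] -> [I,I,I,M]
Op 9: C3 write [C3 write: already M (modified), no change] -> [I,I,I,M]
Op 10: C1 read [C1 read from I: others=['C3=M'] -> C1=S, others downsized to S] -> [I,S,I,S]
Op 11: C0 read [C0 read from I: others=['C1=S', 'C3=S'] -> C0=S, others downsized to S] -> [S,S,I,S]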